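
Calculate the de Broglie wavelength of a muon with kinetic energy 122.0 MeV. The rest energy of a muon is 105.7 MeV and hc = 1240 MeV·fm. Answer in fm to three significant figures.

Total energy E = KE + m₀c² = 122.0 + 105.7 = 227.7 MeV.
(pc)² = E² − (m₀c²)² = (227.7)² − (105.7)² = 4.067 × 10⁴ MeV², so pc = 201.7 MeV.
λ = hc/(pc) = 1240 MeV·fm / 201.7 MeV = 6.15 fm.

λ = 6.15 fm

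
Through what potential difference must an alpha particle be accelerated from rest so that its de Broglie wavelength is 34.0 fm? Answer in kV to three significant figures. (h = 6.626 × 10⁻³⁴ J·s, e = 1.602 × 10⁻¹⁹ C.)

V = 89.2 kV

p = h/λ = 6.626 × 10⁻³⁴ / 3.400 × 10⁻¹⁴ = 1.949 × 10⁻²⁰ kg·m/s.
KE = p²/(2m) = 2.858 × 10⁻¹⁴ J.
V = KE/2e = 2.858 × 10⁻¹⁴ / (2 × 1.602 × 10⁻¹⁹) = 89.2 kV.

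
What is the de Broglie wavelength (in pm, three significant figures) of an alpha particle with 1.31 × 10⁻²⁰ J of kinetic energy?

p = √(2mKE) = √(2 × 6.645 × 10⁻²⁷ × 1.310 × 10⁻²⁰) = 1.319 × 10⁻²³ kg·m/s.
λ = h/p = 6.626 × 10⁻³⁴ / 1.319 × 10⁻²³ = 5.02 × 10⁻¹¹ m = 50.2 pm.

λ = 50.2 pm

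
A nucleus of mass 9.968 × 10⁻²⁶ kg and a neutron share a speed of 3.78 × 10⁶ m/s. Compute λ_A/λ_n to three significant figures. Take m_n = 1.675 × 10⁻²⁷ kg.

At fixed v, p = mv so λ = h/(mv) ∝ 1/m.
λ_A/λ_n = m_n/m_A = 1.675 × 10⁻²⁷/9.968 × 10⁻²⁶ = 0.0168.

λ_A/λ_n = 0.0168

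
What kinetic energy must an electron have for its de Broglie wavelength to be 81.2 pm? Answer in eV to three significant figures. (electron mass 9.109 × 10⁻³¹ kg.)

KE = 228 eV

p = h/λ = 6.626 × 10⁻³⁴ / 8.120 × 10⁻¹¹ = 8.160 × 10⁻²⁴ kg·m/s.
KE = p²/(2m) = (8.160 × 10⁻²⁴)² / (2 × 9.109 × 10⁻³¹) = 3.655 × 10⁻¹⁷ J = 228 eV.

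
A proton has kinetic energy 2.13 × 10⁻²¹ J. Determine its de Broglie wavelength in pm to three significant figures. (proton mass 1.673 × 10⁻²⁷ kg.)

p = √(2mKE) = √(2 × 1.673 × 10⁻²⁷ × 2.130 × 10⁻²¹) = 2.670 × 10⁻²⁴ kg·m/s.
λ = h/p = 6.626 × 10⁻³⁴ / 2.670 × 10⁻²⁴ = 2.48 × 10⁻¹⁰ m = 248 pm.

λ = 248 pm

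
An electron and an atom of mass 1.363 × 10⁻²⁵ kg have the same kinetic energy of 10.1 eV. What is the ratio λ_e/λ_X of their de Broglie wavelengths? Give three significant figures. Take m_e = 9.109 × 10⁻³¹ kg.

At fixed KE, p = √(2mKE) so λ = h/p ∝ 1/√m.
λ_e/λ_X = √(m_X/m_e) = √(1.363 × 10⁻²⁵/9.109 × 10⁻³¹) = √(1.496 × 10⁵) = 387.

λ_e/λ_X = 387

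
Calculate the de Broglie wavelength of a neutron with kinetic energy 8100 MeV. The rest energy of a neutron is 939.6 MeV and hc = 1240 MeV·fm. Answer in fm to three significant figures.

λ = 0.138 fm

Total energy E = KE + m₀c² = 8100 + 939.6 = 9039.6 MeV.
(pc)² = E² − (m₀c²)² = (9039.6)² − (939.6)² = 8.083 × 10⁷ MeV², so pc = 8991 MeV.
λ = hc/(pc) = 1240 MeV·fm / 8991 MeV = 0.138 fm.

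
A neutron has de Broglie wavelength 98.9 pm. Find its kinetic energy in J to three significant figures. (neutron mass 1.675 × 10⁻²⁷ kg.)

p = h/λ = 6.626 × 10⁻³⁴ / 9.890 × 10⁻¹¹ = 6.700 × 10⁻²⁴ kg·m/s.
KE = p²/(2m) = (6.700 × 10⁻²⁴)² / (2 × 1.675 × 10⁻²⁷) = 1.340 × 10⁻²⁰ J = 1.34 × 10⁻²⁰ J.

KE = 1.34 × 10⁻²⁰ J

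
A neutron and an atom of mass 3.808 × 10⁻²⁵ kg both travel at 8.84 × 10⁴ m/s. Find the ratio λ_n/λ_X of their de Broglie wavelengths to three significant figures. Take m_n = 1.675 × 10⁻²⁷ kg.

λ_n/λ_X = 227

At fixed v, p = mv so λ = h/(mv) ∝ 1/m.
λ_n/λ_X = m_X/m_n = 3.808 × 10⁻²⁵/1.675 × 10⁻²⁷ = 227.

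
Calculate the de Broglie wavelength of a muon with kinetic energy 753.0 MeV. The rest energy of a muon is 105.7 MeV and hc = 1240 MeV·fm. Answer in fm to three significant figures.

λ = 1.46 fm

Total energy E = KE + m₀c² = 753.0 + 105.7 = 858.7 MeV.
(pc)² = E² − (m₀c²)² = (858.7)² − (105.7)² = 7.262 × 10⁵ MeV², so pc = 852.2 MeV.
λ = hc/(pc) = 1240 MeV·fm / 852.2 MeV = 1.46 fm.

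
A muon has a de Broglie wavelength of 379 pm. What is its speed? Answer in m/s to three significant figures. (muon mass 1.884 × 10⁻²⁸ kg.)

p = h/λ = 6.626 × 10⁻³⁴ / 3.790 × 10⁻¹⁰ = 1.748 × 10⁻²⁴ kg·m/s.
v = p/m = 1.748 × 10⁻²⁴ / 1.884 × 10⁻²⁸ = 9.28 × 10³ m/s = 9280 m/s.

v = 9280 m/s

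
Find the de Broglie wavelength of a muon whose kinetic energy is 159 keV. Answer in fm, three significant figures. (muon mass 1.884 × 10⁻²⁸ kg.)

λ = 214 fm

KE = 159 keV = 2.547 × 10⁻¹⁴ J.
p = √(2mKE) = √(2 × 1.884 × 10⁻²⁸ × 2.547 × 10⁻¹⁴) = 3.098 × 10⁻²¹ kg·m/s.
λ = h/p = 6.626 × 10⁻³⁴ / 3.098 × 10⁻²¹ = 2.14 × 10⁻¹³ m = 214 fm.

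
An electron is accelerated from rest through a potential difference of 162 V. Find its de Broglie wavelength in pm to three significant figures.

λ = 96.4 pm

KE = eV = 1.602 × 10⁻¹⁹ × 162.0 = 2.595 × 10⁻¹⁷ J.
p = √(2mKE) = √(2 × 9.109 × 10⁻³¹ × 2.595 × 10⁻¹⁷) = 6.876 × 10⁻²⁴ kg·m/s.
λ = h/p = 6.626 × 10⁻³⁴ / 6.876 × 10⁻²⁴ = 9.64 × 10⁻¹¹ m = 96.4 pm.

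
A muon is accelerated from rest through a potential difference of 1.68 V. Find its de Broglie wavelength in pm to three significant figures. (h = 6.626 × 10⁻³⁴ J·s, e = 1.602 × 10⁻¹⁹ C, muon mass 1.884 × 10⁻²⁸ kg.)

KE = eV = 1.602 × 10⁻¹⁹ × 1.680 = 2.691 × 10⁻¹⁹ J.
p = √(2mKE) = √(2 × 1.884 × 10⁻²⁸ × 2.691 × 10⁻¹⁹) = 1.007 × 10⁻²³ kg·m/s.
λ = h/p = 6.626 × 10⁻³⁴ / 1.007 × 10⁻²³ = 6.58 × 10⁻¹¹ m = 65.8 pm.

λ = 65.8 pm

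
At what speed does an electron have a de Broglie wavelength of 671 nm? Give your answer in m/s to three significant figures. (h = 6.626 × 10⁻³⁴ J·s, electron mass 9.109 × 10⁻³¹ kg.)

v = 1080 m/s

p = h/λ = 6.626 × 10⁻³⁴ / 6.710 × 10⁻⁷ = 9.875 × 10⁻²⁸ kg·m/s.
v = p/m = 9.875 × 10⁻²⁸ / 9.109 × 10⁻³¹ = 1.08 × 10³ m/s = 1080 m/s.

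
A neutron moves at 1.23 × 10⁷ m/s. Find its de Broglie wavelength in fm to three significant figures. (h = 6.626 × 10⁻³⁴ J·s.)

p = mv = 1.675 × 10⁻²⁷ × 1.23 × 10⁷ = 2.060 × 10⁻²⁰ kg·m/s.
λ = h/p = 6.626 × 10⁻³⁴ / 2.060 × 10⁻²⁰ = 3.22 × 10⁻¹⁴ m = 32.2 fm.

λ = 32.2 fm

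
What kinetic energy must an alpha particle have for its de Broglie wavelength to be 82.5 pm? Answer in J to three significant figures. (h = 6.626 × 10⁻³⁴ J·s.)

KE = 4.85 × 10⁻²¹ J

p = h/λ = 6.626 × 10⁻³⁴ / 8.250 × 10⁻¹¹ = 8.032 × 10⁻²⁴ kg·m/s.
KE = p²/(2m) = (8.032 × 10⁻²⁴)² / (2 × 6.645 × 10⁻²⁷) = 4.854 × 10⁻²¹ J = 4.85 × 10⁻²¹ J.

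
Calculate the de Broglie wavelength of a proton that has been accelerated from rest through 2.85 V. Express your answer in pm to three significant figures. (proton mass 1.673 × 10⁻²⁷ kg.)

λ = 17.0 pm

KE = eV = 1.602 × 10⁻¹⁹ × 2.850 = 4.566 × 10⁻¹⁹ J.
p = √(2mKE) = √(2 × 1.673 × 10⁻²⁷ × 4.566 × 10⁻¹⁹) = 3.909 × 10⁻²³ kg·m/s.
λ = h/p = 6.626 × 10⁻³⁴ / 3.909 × 10⁻²³ = 1.70 × 10⁻¹¹ m = 17.0 pm.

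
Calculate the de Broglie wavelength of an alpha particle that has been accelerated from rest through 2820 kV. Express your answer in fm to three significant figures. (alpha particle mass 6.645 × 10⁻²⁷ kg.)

KE = 2eV = 2 × 1.602 × 10⁻¹⁹ × 2.820 × 10⁶ = 9.035 × 10⁻¹³ J.
p = √(2mKE) = √(2 × 6.645 × 10⁻²⁷ × 9.035 × 10⁻¹³) = 1.096 × 10⁻¹⁹ kg·m/s.
λ = h/p = 6.626 × 10⁻³⁴ / 1.096 × 10⁻¹⁹ = 6.05 × 10⁻¹⁵ m = 6.05 fm.

λ = 6.05 fm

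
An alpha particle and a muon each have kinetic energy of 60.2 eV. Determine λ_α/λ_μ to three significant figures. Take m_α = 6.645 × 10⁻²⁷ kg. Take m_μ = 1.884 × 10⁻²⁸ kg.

At fixed KE, p = √(2mKE) so λ = h/p ∝ 1/√m.
λ_α/λ_μ = √(m_μ/m_α) = √(1.884 × 10⁻²⁸/6.645 × 10⁻²⁷) = √(0.02835) = 0.168.

λ_α/λ_μ = 0.168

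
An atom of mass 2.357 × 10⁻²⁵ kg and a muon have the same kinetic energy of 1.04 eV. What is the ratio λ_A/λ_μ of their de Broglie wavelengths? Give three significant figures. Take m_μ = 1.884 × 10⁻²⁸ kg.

λ_A/λ_μ = 0.0283

At fixed KE, p = √(2mKE) so λ = h/p ∝ 1/√m.
λ_A/λ_μ = √(m_μ/m_A) = √(1.884 × 10⁻²⁸/2.357 × 10⁻²⁵) = √(7.993 × 10⁻⁴) = 0.0283.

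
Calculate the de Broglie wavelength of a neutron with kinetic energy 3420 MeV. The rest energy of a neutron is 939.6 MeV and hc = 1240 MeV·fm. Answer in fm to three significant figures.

λ = 0.291 fm

Total energy E = KE + m₀c² = 3420 + 939.6 = 4359.6 MeV.
(pc)² = E² − (m₀c²)² = (4359.6)² − (939.6)² = 1.812 × 10⁷ MeV², so pc = 4257 MeV.
λ = hc/(pc) = 1240 MeV·fm / 4257 MeV = 0.291 fm.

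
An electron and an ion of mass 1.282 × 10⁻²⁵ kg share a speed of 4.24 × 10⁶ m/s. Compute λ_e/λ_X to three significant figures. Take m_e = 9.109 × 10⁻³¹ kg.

At fixed v, p = mv so λ = h/(mv) ∝ 1/m.
λ_e/λ_X = m_X/m_e = 1.282 × 10⁻²⁵/9.109 × 10⁻³¹ = 1.41 × 10⁵.

λ_e/λ_X = 1.41 × 10⁵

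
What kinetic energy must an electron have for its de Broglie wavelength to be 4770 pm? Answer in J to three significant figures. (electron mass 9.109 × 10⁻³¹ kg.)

p = h/λ = 6.626 × 10⁻³⁴ / 4.770 × 10⁻⁹ = 1.389 × 10⁻²⁵ kg·m/s.
KE = p²/(2m) = (1.389 × 10⁻²⁵)² / (2 × 9.109 × 10⁻³¹) = 1.059 × 10⁻²⁰ J = 1.06 × 10⁻²⁰ J.

KE = 1.06 × 10⁻²⁰ J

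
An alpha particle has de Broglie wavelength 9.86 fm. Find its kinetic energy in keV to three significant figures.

KE = 2120 keV

p = h/λ = 6.626 × 10⁻³⁴ / 9.860 × 10⁻¹⁵ = 6.720 × 10⁻²⁰ kg·m/s.
KE = p²/(2m) = (6.720 × 10⁻²⁰)² / (2 × 6.645 × 10⁻²⁷) = 3.398 × 10⁻¹³ J = 2120 keV.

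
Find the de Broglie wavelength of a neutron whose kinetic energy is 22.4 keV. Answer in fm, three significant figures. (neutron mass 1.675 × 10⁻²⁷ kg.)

KE = 22.4 keV = 3.588 × 10⁻¹⁵ J.
p = √(2mKE) = √(2 × 1.675 × 10⁻²⁷ × 3.588 × 10⁻¹⁵) = 3.467 × 10⁻²¹ kg·m/s.
λ = h/p = 6.626 × 10⁻³⁴ / 3.467 × 10⁻²¹ = 1.91 × 10⁻¹³ m = 191 fm.

λ = 191 fm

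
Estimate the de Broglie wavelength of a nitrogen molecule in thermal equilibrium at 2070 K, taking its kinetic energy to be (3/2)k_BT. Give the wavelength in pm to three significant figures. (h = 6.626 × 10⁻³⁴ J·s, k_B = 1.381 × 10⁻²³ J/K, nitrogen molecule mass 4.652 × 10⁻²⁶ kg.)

KE = (3/2)k_BT = 1.5 × 1.381 × 10⁻²³ × 2070 = 4.288 × 10⁻²⁰ J.
p = √(2mKE) = √(2 × 4.652 × 10⁻²⁶ × 4.288 × 10⁻²⁰) = 6.316 × 10⁻²³ kg·m/s.
λ = h/p = 1.05 × 10⁻¹¹ m = 10.5 pm.

λ = 10.5 pm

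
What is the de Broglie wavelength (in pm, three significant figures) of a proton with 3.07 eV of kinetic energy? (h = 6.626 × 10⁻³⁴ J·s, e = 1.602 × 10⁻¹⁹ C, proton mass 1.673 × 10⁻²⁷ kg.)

KE = 3.07 eV = 4.918 × 10⁻¹⁹ J.
p = √(2mKE) = √(2 × 1.673 × 10⁻²⁷ × 4.918 × 10⁻¹⁹) = 4.057 × 10⁻²³ kg·m/s.
λ = h/p = 6.626 × 10⁻³⁴ / 4.057 × 10⁻²³ = 1.63 × 10⁻¹¹ m = 16.3 pm.

λ = 16.3 pm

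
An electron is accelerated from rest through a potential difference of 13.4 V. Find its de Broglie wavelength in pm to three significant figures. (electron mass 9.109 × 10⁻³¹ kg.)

KE = eV = 1.602 × 10⁻¹⁹ × 13.40 = 2.147 × 10⁻¹⁸ J.
p = √(2mKE) = √(2 × 9.109 × 10⁻³¹ × 2.147 × 10⁻¹⁸) = 1.978 × 10⁻²⁴ kg·m/s.
λ = h/p = 6.626 × 10⁻³⁴ / 1.978 × 10⁻²⁴ = 3.35 × 10⁻¹⁰ m = 335 pm.

λ = 335 pm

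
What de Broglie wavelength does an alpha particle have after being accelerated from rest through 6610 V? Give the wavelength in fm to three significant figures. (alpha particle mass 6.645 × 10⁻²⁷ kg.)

KE = 2eV = 2 × 1.602 × 10⁻¹⁹ × 6610 = 2.118 × 10⁻¹⁵ J.
p = √(2mKE) = √(2 × 6.645 × 10⁻²⁷ × 2.118 × 10⁻¹⁵) = 5.305 × 10⁻²¹ kg·m/s.
λ = h/p = 6.626 × 10⁻³⁴ / 5.305 × 10⁻²¹ = 1.25 × 10⁻¹³ m = 125 fm.

λ = 125 fm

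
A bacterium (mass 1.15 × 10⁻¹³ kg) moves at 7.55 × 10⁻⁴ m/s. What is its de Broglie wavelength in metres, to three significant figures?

p = mv = 1.15 × 10⁻¹³ × 7.55 × 10⁻⁴ = 8.683 × 10⁻¹⁷ kg·m/s.
λ = h/p = 6.626 × 10⁻³⁴ / 8.683 × 10⁻¹⁷ = 7.63 × 10⁻¹⁸ m.

λ = 7.63 × 10⁻¹⁸ m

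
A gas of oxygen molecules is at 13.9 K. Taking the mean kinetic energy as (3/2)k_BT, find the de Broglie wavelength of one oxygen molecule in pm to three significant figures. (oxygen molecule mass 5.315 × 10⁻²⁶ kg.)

KE = (3/2)k_BT = 1.5 × 1.381 × 10⁻²³ × 13.9 = 2.879 × 10⁻²² J.
p = √(2mKE) = √(2 × 5.315 × 10⁻²⁶ × 2.879 × 10⁻²²) = 5.532 × 10⁻²⁴ kg·m/s.
λ = h/p = 1.20 × 10⁻¹⁰ m = 120 pm.

λ = 120 pm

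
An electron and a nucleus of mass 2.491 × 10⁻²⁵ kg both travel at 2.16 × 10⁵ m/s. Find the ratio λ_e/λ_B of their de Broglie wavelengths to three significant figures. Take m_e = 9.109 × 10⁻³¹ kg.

λ_e/λ_B = 2.73 × 10⁵

At fixed v, p = mv so λ = h/(mv) ∝ 1/m.
λ_e/λ_B = m_B/m_e = 2.491 × 10⁻²⁵/9.109 × 10⁻³¹ = 2.73 × 10⁵.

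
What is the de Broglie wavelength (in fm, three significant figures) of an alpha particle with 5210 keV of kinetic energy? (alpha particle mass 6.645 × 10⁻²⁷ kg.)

KE = 5210 keV = 8.346 × 10⁻¹³ J.
p = √(2mKE) = √(2 × 6.645 × 10⁻²⁷ × 8.346 × 10⁻¹³) = 1.053 × 10⁻¹⁹ kg·m/s.
λ = h/p = 6.626 × 10⁻³⁴ / 1.053 × 10⁻¹⁹ = 6.29 × 10⁻¹⁵ m = 6.29 fm.

λ = 6.29 fm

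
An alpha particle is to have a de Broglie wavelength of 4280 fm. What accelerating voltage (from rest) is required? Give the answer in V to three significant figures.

p = h/λ = 6.626 × 10⁻³⁴ / 4.280 × 10⁻¹² = 1.548 × 10⁻²² kg·m/s.
KE = p²/(2m) = 1.803 × 10⁻¹⁸ J.
V = KE/2e = 1.803 × 10⁻¹⁸ / (2 × 1.602 × 10⁻¹⁹) = 5.63 V.

V = 5.63 V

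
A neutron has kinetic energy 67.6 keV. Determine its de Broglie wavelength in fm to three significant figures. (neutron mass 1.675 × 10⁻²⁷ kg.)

λ = 110 fm

KE = 67.6 keV = 1.083 × 10⁻¹⁴ J.
p = √(2mKE) = √(2 × 1.675 × 10⁻²⁷ × 1.083 × 10⁻¹⁴) = 6.023 × 10⁻²¹ kg·m/s.
λ = h/p = 6.626 × 10⁻³⁴ / 6.023 × 10⁻²¹ = 1.10 × 10⁻¹³ m = 110 fm.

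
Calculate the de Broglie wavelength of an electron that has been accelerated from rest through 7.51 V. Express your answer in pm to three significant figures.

λ = 448 pm

KE = eV = 1.602 × 10⁻¹⁹ × 7.510 = 1.203 × 10⁻¹⁸ J.
p = √(2mKE) = √(2 × 9.109 × 10⁻³¹ × 1.203 × 10⁻¹⁸) = 1.480 × 10⁻²⁴ kg·m/s.
λ = h/p = 6.626 × 10⁻³⁴ / 1.480 × 10⁻²⁴ = 4.48 × 10⁻¹⁰ m = 448 pm.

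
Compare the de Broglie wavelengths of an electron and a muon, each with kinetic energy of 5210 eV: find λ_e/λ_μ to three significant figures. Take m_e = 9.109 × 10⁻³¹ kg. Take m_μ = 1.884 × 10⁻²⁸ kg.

λ_e/λ_μ = 14.4

At fixed KE, p = √(2mKE) so λ = h/p ∝ 1/√m.
λ_e/λ_μ = √(m_μ/m_e) = √(1.884 × 10⁻²⁸/9.109 × 10⁻³¹) = √(206.8) = 14.4.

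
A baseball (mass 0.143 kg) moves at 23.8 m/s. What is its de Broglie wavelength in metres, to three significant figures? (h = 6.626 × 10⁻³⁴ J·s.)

p = mv = 0.143 × 23.8 = 3.403 kg·m/s.
λ = h/p = 6.626 × 10⁻³⁴ / 3.403 = 1.95 × 10⁻³⁴ m.

λ = 1.95 × 10⁻³⁴ m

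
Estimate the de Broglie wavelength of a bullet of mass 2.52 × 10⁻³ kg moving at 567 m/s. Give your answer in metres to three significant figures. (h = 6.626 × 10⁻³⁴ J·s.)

λ = 4.64 × 10⁻³⁴ m

p = mv = 2.52 × 10⁻³ × 567 = 1.429 kg·m/s.
λ = h/p = 6.626 × 10⁻³⁴ / 1.429 = 4.64 × 10⁻³⁴ m.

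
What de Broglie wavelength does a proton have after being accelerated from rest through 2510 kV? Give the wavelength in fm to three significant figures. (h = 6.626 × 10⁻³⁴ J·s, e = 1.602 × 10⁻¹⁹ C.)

KE = eV = 1.602 × 10⁻¹⁹ × 2.510 × 10⁶ = 4.021 × 10⁻¹³ J.
p = √(2mKE) = √(2 × 1.673 × 10⁻²⁷ × 4.021 × 10⁻¹³) = 3.668 × 10⁻²⁰ kg·m/s.
λ = h/p = 6.626 × 10⁻³⁴ / 3.668 × 10⁻²⁰ = 1.81 × 10⁻¹⁴ m = 18.1 fm.

λ = 18.1 fm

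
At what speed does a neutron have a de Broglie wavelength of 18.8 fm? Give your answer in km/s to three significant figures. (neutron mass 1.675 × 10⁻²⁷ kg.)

p = h/λ = 6.626 × 10⁻³⁴ / 1.880 × 10⁻¹⁴ = 3.524 × 10⁻²⁰ kg·m/s.
v = p/m = 3.524 × 10⁻²⁰ / 1.675 × 10⁻²⁷ = 2.10 × 10⁷ m/s = 2.10 × 10⁴ km/s.

v = 2.10 × 10⁴ km/s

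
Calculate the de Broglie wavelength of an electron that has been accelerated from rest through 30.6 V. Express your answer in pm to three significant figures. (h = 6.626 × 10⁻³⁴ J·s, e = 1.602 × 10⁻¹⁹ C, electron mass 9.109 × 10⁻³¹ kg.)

KE = eV = 1.602 × 10⁻¹⁹ × 30.60 = 4.902 × 10⁻¹⁸ J.
p = √(2mKE) = √(2 × 9.109 × 10⁻³¹ × 4.902 × 10⁻¹⁸) = 2.988 × 10⁻²⁴ kg·m/s.
λ = h/p = 6.626 × 10⁻³⁴ / 2.988 × 10⁻²⁴ = 2.22 × 10⁻¹⁰ m = 222 pm.

λ = 222 pm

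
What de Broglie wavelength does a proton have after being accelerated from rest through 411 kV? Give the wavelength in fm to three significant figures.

KE = eV = 1.602 × 10⁻¹⁹ × 4.110 × 10⁵ = 6.584 × 10⁻¹⁴ J.
p = √(2mKE) = √(2 × 1.673 × 10⁻²⁷ × 6.584 × 10⁻¹⁴) = 1.484 × 10⁻²⁰ kg·m/s.
λ = h/p = 6.626 × 10⁻³⁴ / 1.484 × 10⁻²⁰ = 4.46 × 10⁻¹⁴ m = 44.6 fm.

λ = 44.6 fm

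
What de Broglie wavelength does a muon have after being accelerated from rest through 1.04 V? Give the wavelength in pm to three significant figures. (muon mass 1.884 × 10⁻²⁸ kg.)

λ = 83.6 pm

KE = eV = 1.602 × 10⁻¹⁹ × 1.040 = 1.666 × 10⁻¹⁹ J.
p = √(2mKE) = √(2 × 1.884 × 10⁻²⁸ × 1.666 × 10⁻¹⁹) = 7.923 × 10⁻²⁴ kg·m/s.
λ = h/p = 6.626 × 10⁻³⁴ / 7.923 × 10⁻²⁴ = 8.36 × 10⁻¹¹ m = 83.6 pm.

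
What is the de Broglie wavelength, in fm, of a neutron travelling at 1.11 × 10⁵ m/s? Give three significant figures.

λ = 3560 fm

p = mv = 1.675 × 10⁻²⁷ × 1.11 × 10⁵ = 1.859 × 10⁻²² kg·m/s.
λ = h/p = 6.626 × 10⁻³⁴ / 1.859 × 10⁻²² = 3.56 × 10⁻¹² m = 3560 fm.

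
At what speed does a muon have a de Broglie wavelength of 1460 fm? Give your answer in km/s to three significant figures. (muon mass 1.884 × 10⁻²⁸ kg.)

v = 2410 km/s

p = h/λ = 6.626 × 10⁻³⁴ / 1.460 × 10⁻¹² = 4.538 × 10⁻²² kg·m/s.
v = p/m = 4.538 × 10⁻²² / 1.884 × 10⁻²⁸ = 2.41 × 10⁶ m/s = 2410 km/s.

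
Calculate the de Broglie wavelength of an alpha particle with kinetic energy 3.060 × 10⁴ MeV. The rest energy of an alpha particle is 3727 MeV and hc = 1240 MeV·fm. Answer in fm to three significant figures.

Total energy E = KE + m₀c² = 3.060 × 10⁴ + 3727 = 34327 MeV.
(pc)² = E² − (m₀c²)² = (34327)² − (3727)² = 1.164 × 10⁹ MeV², so pc = 3.412 × 10⁴ MeV.
λ = hc/(pc) = 1240 MeV·fm / 3.412 × 10⁴ MeV = 0.0363 fm.

λ = 0.0363 fm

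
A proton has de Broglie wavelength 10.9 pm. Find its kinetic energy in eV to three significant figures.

p = h/λ = 6.626 × 10⁻³⁴ / 1.090 × 10⁻¹¹ = 6.079 × 10⁻²³ kg·m/s.
KE = p²/(2m) = (6.079 × 10⁻²³)² / (2 × 1.673 × 10⁻²⁷) = 1.104 × 10⁻¹⁸ J = 6.89 eV.

KE = 6.89 eV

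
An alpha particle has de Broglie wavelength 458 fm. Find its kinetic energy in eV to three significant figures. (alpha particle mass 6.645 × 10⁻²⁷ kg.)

p = h/λ = 6.626 × 10⁻³⁴ / 4.580 × 10⁻¹³ = 1.447 × 10⁻²¹ kg·m/s.
KE = p²/(2m) = (1.447 × 10⁻²¹)² / (2 × 6.645 × 10⁻²⁷) = 1.575 × 10⁻¹⁶ J = 983 eV.

KE = 983 eV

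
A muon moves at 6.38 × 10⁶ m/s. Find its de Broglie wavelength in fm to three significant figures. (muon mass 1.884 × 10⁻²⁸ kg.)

λ = 551 fm

p = mv = 1.884 × 10⁻²⁸ × 6.38 × 10⁶ = 1.202 × 10⁻²¹ kg·m/s.
λ = h/p = 6.626 × 10⁻³⁴ / 1.202 × 10⁻²¹ = 5.51 × 10⁻¹³ m = 551 fm.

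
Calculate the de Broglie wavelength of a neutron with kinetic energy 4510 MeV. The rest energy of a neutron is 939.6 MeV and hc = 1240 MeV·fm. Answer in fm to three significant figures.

Total energy E = KE + m₀c² = 4510 + 939.6 = 5449.6 MeV.
(pc)² = E² − (m₀c²)² = (5449.6)² − (939.6)² = 2.882 × 10⁷ MeV², so pc = 5368 MeV.
λ = hc/(pc) = 1240 MeV·fm / 5368 MeV = 0.231 fm.

λ = 0.231 fm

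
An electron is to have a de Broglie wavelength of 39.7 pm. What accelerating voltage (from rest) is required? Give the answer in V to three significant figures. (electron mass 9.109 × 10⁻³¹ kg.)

p = h/λ = 6.626 × 10⁻³⁴ / 3.970 × 10⁻¹¹ = 1.669 × 10⁻²³ kg·m/s.
KE = p²/(2m) = 1.529 × 10⁻¹⁶ J.
V = KE/e = 1.529 × 10⁻¹⁶ / (1.602 × 10⁻¹⁹) = 954 V.

V = 954 V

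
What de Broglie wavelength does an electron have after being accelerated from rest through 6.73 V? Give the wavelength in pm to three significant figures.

λ = 473 pm

KE = eV = 1.602 × 10⁻¹⁹ × 6.730 = 1.078 × 10⁻¹⁸ J.
p = √(2mKE) = √(2 × 9.109 × 10⁻³¹ × 1.078 × 10⁻¹⁸) = 1.401 × 10⁻²⁴ kg·m/s.
λ = h/p = 6.626 × 10⁻³⁴ / 1.401 × 10⁻²⁴ = 4.73 × 10⁻¹⁰ m = 473 pm.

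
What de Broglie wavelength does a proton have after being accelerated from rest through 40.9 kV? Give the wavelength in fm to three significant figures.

λ = 142 fm

KE = eV = 1.602 × 10⁻¹⁹ × 4.090 × 10⁴ = 6.552 × 10⁻¹⁵ J.
p = √(2mKE) = √(2 × 1.673 × 10⁻²⁷ × 6.552 × 10⁻¹⁵) = 4.682 × 10⁻²¹ kg·m/s.
λ = h/p = 6.626 × 10⁻³⁴ / 4.682 × 10⁻²¹ = 1.42 × 10⁻¹³ m = 142 fm.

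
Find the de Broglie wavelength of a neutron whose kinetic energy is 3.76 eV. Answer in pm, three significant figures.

λ = 14.8 pm

KE = 3.76 eV = 6.024 × 10⁻¹⁹ J.
p = √(2mKE) = √(2 × 1.675 × 10⁻²⁷ × 6.024 × 10⁻¹⁹) = 4.492 × 10⁻²³ kg·m/s.
λ = h/p = 6.626 × 10⁻³⁴ / 4.492 × 10⁻²³ = 1.48 × 10⁻¹¹ m = 14.8 pm.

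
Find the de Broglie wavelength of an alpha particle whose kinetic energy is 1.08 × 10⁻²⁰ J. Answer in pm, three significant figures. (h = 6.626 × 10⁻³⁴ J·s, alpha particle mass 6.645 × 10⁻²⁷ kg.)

λ = 55.3 pm

p = √(2mKE) = √(2 × 6.645 × 10⁻²⁷ × 1.080 × 10⁻²⁰) = 1.198 × 10⁻²³ kg·m/s.
λ = h/p = 6.626 × 10⁻³⁴ / 1.198 × 10⁻²³ = 5.53 × 10⁻¹¹ m = 55.3 pm.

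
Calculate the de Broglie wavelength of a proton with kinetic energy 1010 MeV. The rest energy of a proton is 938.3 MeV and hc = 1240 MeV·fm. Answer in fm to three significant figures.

Total energy E = KE + m₀c² = 1010 + 938.3 = 1948.3 MeV.
(pc)² = E² − (m₀c²)² = (1948.3)² − (938.3)² = 2.915 × 10⁶ MeV², so pc = 1707 MeV.
λ = hc/(pc) = 1240 MeV·fm / 1707 MeV = 0.726 fm.

λ = 0.726 fm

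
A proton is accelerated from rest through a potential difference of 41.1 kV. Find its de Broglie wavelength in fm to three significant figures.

KE = eV = 1.602 × 10⁻¹⁹ × 4.110 × 10⁴ = 6.584 × 10⁻¹⁵ J.
p = √(2mKE) = √(2 × 1.673 × 10⁻²⁷ × 6.584 × 10⁻¹⁵) = 4.694 × 10⁻²¹ kg·m/s.
λ = h/p = 6.626 × 10⁻³⁴ / 4.694 × 10⁻²¹ = 1.41 × 10⁻¹³ m = 141 fm.

λ = 141 fm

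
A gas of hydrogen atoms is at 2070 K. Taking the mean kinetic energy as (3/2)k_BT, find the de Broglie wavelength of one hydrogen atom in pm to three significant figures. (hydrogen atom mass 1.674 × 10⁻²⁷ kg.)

λ = 55.3 pm

KE = (3/2)k_BT = 1.5 × 1.381 × 10⁻²³ × 2070 = 4.288 × 10⁻²⁰ J.
p = √(2mKE) = √(2 × 1.674 × 10⁻²⁷ × 4.288 × 10⁻²⁰) = 1.198 × 10⁻²³ kg·m/s.
λ = h/p = 5.53 × 10⁻¹¹ m = 55.3 pm.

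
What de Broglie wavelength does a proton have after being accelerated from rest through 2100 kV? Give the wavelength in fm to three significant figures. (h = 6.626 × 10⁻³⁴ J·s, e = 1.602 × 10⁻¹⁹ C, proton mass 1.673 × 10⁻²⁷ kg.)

λ = 19.7 fm

KE = eV = 1.602 × 10⁻¹⁹ × 2.100 × 10⁶ = 3.364 × 10⁻¹³ J.
p = √(2mKE) = √(2 × 1.673 × 10⁻²⁷ × 3.364 × 10⁻¹³) = 3.355 × 10⁻²⁰ kg·m/s.
λ = h/p = 6.626 × 10⁻³⁴ / 3.355 × 10⁻²⁰ = 1.97 × 10⁻¹⁴ m = 19.7 fm.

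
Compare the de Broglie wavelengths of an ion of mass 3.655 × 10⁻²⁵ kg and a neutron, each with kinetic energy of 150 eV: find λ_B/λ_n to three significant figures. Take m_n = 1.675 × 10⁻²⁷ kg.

At fixed KE, p = √(2mKE) so λ = h/p ∝ 1/√m.
λ_B/λ_n = √(m_n/m_B) = √(1.675 × 10⁻²⁷/3.655 × 10⁻²⁵) = √(4.583 × 10⁻³) = 0.0677.

λ_B/λ_n = 0.0677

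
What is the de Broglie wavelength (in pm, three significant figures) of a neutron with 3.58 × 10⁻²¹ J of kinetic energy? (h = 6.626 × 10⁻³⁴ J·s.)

λ = 191 pm

p = √(2mKE) = √(2 × 1.675 × 10⁻²⁷ × 3.580 × 10⁻²¹) = 3.463 × 10⁻²⁴ kg·m/s.
λ = h/p = 6.626 × 10⁻³⁴ / 3.463 × 10⁻²⁴ = 1.91 × 10⁻¹⁰ m = 191 pm.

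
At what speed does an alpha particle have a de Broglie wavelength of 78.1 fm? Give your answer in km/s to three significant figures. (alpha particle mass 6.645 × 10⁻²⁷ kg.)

v = 1280 km/s

p = h/λ = 6.626 × 10⁻³⁴ / 7.810 × 10⁻¹⁴ = 8.484 × 10⁻²¹ kg·m/s.
v = p/m = 8.484 × 10⁻²¹ / 6.645 × 10⁻²⁷ = 1.28 × 10⁶ m/s = 1280 km/s.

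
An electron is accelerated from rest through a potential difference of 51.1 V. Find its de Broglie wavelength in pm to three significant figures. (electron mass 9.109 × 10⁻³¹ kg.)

λ = 172 pm

KE = eV = 1.602 × 10⁻¹⁹ × 51.10 = 8.186 × 10⁻¹⁸ J.
p = √(2mKE) = √(2 × 9.109 × 10⁻³¹ × 8.186 × 10⁻¹⁸) = 3.862 × 10⁻²⁴ kg·m/s.
λ = h/p = 6.626 × 10⁻³⁴ / 3.862 × 10⁻²⁴ = 1.72 × 10⁻¹⁰ m = 172 pm.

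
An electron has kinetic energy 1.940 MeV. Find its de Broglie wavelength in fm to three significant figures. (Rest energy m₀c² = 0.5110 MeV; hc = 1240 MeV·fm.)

Total energy E = KE + m₀c² = 1.940 + 0.5110 = 2.4510 MeV.
(pc)² = E² − (m₀c²)² = (2.4510)² − (0.5110)² = 5.746 MeV², so pc = 2.397 MeV.
λ = hc/(pc) = 1240 MeV·fm / 2.397 MeV = 517 fm.

λ = 517 fm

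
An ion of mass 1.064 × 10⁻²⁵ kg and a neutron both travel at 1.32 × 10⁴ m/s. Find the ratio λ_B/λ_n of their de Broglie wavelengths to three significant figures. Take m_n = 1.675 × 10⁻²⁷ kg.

At fixed v, p = mv so λ = h/(mv) ∝ 1/m.
λ_B/λ_n = m_n/m_B = 1.675 × 10⁻²⁷/1.064 × 10⁻²⁵ = 0.0157.

λ_B/λ_n = 0.0157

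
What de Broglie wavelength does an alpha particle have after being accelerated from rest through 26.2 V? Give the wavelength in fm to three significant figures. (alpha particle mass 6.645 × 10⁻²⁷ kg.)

λ = 1980 fm

KE = 2eV = 2 × 1.602 × 10⁻¹⁹ × 26.20 = 8.394 × 10⁻¹⁸ J.
p = √(2mKE) = √(2 × 6.645 × 10⁻²⁷ × 8.394 × 10⁻¹⁸) = 3.340 × 10⁻²² kg·m/s.
λ = h/p = 6.626 × 10⁻³⁴ / 3.340 × 10⁻²² = 1.98 × 10⁻¹² m = 1980 fm.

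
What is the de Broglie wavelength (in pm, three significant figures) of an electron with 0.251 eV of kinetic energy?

KE = 0.251 eV = 4.021 × 10⁻²⁰ J.
p = √(2mKE) = √(2 × 9.109 × 10⁻³¹ × 4.021 × 10⁻²⁰) = 2.707 × 10⁻²⁵ kg·m/s.
λ = h/p = 6.626 × 10⁻³⁴ / 2.707 × 10⁻²⁵ = 2.45 × 10⁻⁹ m = 2450 pm.

λ = 2450 pm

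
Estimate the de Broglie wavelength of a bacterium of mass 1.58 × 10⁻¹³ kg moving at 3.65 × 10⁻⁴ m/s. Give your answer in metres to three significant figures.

λ = 1.15 × 10⁻¹⁷ m

p = mv = 1.58 × 10⁻¹³ × 3.65 × 10⁻⁴ = 5.767 × 10⁻¹⁷ kg·m/s.
λ = h/p = 6.626 × 10⁻³⁴ / 5.767 × 10⁻¹⁷ = 1.15 × 10⁻¹⁷ m.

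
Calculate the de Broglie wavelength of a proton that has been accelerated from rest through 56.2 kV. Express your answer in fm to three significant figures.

KE = eV = 1.602 × 10⁻¹⁹ × 5.620 × 10⁴ = 9.003 × 10⁻¹⁵ J.
p = √(2mKE) = √(2 × 1.673 × 10⁻²⁷ × 9.003 × 10⁻¹⁵) = 5.489 × 10⁻²¹ kg·m/s.
λ = h/p = 6.626 × 10⁻³⁴ / 5.489 × 10⁻²¹ = 1.21 × 10⁻¹³ m = 121 fm.

λ = 121 fm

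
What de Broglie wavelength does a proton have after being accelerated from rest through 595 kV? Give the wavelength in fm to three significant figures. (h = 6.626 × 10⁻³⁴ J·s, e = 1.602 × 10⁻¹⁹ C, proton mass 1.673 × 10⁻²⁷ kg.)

λ = 37.1 fm

KE = eV = 1.602 × 10⁻¹⁹ × 5.950 × 10⁵ = 9.532 × 10⁻¹⁴ J.
p = √(2mKE) = √(2 × 1.673 × 10⁻²⁷ × 9.532 × 10⁻¹⁴) = 1.786 × 10⁻²⁰ kg·m/s.
λ = h/p = 6.626 × 10⁻³⁴ / 1.786 × 10⁻²⁰ = 3.71 × 10⁻¹⁴ m = 37.1 fm.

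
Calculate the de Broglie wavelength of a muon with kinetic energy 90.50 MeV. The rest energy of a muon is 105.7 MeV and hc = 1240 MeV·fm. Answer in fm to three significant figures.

Total energy E = KE + m₀c² = 90.50 + 105.7 = 196.20 MeV.
(pc)² = E² − (m₀c²)² = (196.20)² − (105.7)² = 2.732 × 10⁴ MeV², so pc = 165.3 MeV.
λ = hc/(pc) = 1240 MeV·fm / 165.3 MeV = 7.50 fm.

λ = 7.50 fm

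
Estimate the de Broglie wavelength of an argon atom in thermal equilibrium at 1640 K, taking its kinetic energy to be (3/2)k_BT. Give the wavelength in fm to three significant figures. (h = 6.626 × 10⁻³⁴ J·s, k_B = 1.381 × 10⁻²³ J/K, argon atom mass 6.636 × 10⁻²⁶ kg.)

λ = 9870 fm

KE = (3/2)k_BT = 1.5 × 1.381 × 10⁻²³ × 1640 = 3.397 × 10⁻²⁰ J.
p = √(2mKE) = √(2 × 6.636 × 10⁻²⁶ × 3.397 × 10⁻²⁰) = 6.715 × 10⁻²³ kg·m/s.
λ = h/p = 9.87 × 10⁻¹² m = 9870 fm.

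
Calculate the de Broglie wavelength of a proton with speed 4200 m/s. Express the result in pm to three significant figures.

λ = 94.3 pm

p = mv = 1.673 × 10⁻²⁷ × 4200 = 7.027 × 10⁻²⁴ kg·m/s.
λ = h/p = 6.626 × 10⁻³⁴ / 7.027 × 10⁻²⁴ = 9.43 × 10⁻¹¹ m = 94.3 pm.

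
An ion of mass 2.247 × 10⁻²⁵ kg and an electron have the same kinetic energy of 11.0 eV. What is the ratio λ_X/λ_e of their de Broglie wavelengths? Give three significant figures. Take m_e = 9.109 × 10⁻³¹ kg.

At fixed KE, p = √(2mKE) so λ = h/p ∝ 1/√m.
λ_X/λ_e = √(m_e/m_X) = √(9.109 × 10⁻³¹/2.247 × 10⁻²⁵) = √(4.054 × 10⁻⁶) = 2.01 × 10⁻³.

λ_X/λ_e = 2.01 × 10⁻³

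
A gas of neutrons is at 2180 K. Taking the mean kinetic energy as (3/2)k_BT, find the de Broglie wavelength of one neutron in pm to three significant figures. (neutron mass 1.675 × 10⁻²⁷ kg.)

λ = 53.9 pm

KE = (3/2)k_BT = 1.5 × 1.381 × 10⁻²³ × 2180 = 4.516 × 10⁻²⁰ J.
p = √(2mKE) = √(2 × 1.675 × 10⁻²⁷ × 4.516 × 10⁻²⁰) = 1.230 × 10⁻²³ kg·m/s.
λ = h/p = 5.39 × 10⁻¹¹ m = 53.9 pm.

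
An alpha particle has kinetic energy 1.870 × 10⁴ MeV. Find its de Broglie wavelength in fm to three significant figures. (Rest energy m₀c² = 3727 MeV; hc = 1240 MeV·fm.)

Total energy E = KE + m₀c² = 1.870 × 10⁴ + 3727 = 22427 MeV.
(pc)² = E² − (m₀c²)² = (22427)² − (3727)² = 4.891 × 10⁸ MeV², so pc = 2.212 × 10⁴ MeV.
λ = hc/(pc) = 1240 MeV·fm / 2.212 × 10⁴ MeV = 0.0561 fm.

λ = 0.0561 fm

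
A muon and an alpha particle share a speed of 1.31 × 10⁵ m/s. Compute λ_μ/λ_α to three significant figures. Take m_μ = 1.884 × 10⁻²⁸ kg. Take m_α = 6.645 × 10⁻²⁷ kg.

At fixed v, p = mv so λ = h/(mv) ∝ 1/m.
λ_μ/λ_α = m_α/m_μ = 6.645 × 10⁻²⁷/1.884 × 10⁻²⁸ = 35.3.

λ_μ/λ_α = 35.3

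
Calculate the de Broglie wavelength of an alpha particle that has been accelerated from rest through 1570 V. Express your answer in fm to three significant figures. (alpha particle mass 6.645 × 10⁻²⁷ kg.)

KE = 2eV = 2 × 1.602 × 10⁻¹⁹ × 1570 = 5.030 × 10⁻¹⁶ J.
p = √(2mKE) = √(2 × 6.645 × 10⁻²⁷ × 5.030 × 10⁻¹⁶) = 2.586 × 10⁻²¹ kg·m/s.
λ = h/p = 6.626 × 10⁻³⁴ / 2.586 × 10⁻²¹ = 2.56 × 10⁻¹³ m = 256 fm.

λ = 256 fm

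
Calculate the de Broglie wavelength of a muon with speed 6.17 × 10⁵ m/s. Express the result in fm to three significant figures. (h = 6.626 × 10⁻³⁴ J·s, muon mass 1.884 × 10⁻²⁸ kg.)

λ = 5700 fm

p = mv = 1.884 × 10⁻²⁸ × 6.17 × 10⁵ = 1.162 × 10⁻²² kg·m/s.
λ = h/p = 6.626 × 10⁻³⁴ / 1.162 × 10⁻²² = 5.70 × 10⁻¹² m = 5700 fm.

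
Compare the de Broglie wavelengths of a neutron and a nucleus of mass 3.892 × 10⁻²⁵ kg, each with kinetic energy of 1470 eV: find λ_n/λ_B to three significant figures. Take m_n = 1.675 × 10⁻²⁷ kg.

At fixed KE, p = √(2mKE) so λ = h/p ∝ 1/√m.
λ_n/λ_B = √(m_B/m_n) = √(3.892 × 10⁻²⁵/1.675 × 10⁻²⁷) = √(232.4) = 15.2.

λ_n/λ_B = 15.2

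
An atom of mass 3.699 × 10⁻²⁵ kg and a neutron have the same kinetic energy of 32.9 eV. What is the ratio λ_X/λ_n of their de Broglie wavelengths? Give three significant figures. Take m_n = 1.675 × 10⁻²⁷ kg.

λ_X/λ_n = 0.0673

At fixed KE, p = √(2mKE) so λ = h/p ∝ 1/√m.
λ_X/λ_n = √(m_n/m_X) = √(1.675 × 10⁻²⁷/3.699 × 10⁻²⁵) = √(4.528 × 10⁻³) = 0.0673.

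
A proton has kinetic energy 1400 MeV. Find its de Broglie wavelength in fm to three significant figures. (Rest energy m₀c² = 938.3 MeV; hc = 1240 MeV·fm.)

λ = 0.579 fm

Total energy E = KE + m₀c² = 1400 + 938.3 = 2338.3 MeV.
(pc)² = E² − (m₀c²)² = (2338.3)² − (938.3)² = 4.587 × 10⁶ MeV², so pc = 2142 MeV.
λ = hc/(pc) = 1240 MeV·fm / 2142 MeV = 0.579 fm.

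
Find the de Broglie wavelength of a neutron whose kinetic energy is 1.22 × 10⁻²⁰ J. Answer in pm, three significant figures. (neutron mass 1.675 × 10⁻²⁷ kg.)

λ = 104 pm

p = √(2mKE) = √(2 × 1.675 × 10⁻²⁷ × 1.220 × 10⁻²⁰) = 6.393 × 10⁻²⁴ kg·m/s.
λ = h/p = 6.626 × 10⁻³⁴ / 6.393 × 10⁻²⁴ = 1.04 × 10⁻¹⁰ m = 104 pm.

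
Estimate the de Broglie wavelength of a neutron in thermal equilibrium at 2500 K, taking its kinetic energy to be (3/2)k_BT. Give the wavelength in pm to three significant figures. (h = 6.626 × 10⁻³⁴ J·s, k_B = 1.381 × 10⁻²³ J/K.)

KE = (3/2)k_BT = 1.5 × 1.381 × 10⁻²³ × 2500 = 5.179 × 10⁻²⁰ J.
p = √(2mKE) = √(2 × 1.675 × 10⁻²⁷ × 5.179 × 10⁻²⁰) = 1.317 × 10⁻²³ kg·m/s.
λ = h/p = 5.03 × 10⁻¹¹ m = 50.3 pm.

λ = 50.3 pm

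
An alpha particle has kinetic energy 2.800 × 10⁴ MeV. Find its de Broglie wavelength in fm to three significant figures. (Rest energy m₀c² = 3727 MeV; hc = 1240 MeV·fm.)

λ = 0.0394 fm

Total energy E = KE + m₀c² = 2.800 × 10⁴ + 3727 = 31727 MeV.
(pc)² = E² − (m₀c²)² = (31727)² − (3727)² = 9.927 × 10⁸ MeV², so pc = 3.151 × 10⁴ MeV.
λ = hc/(pc) = 1240 MeV·fm / 3.151 × 10⁴ MeV = 0.0394 fm.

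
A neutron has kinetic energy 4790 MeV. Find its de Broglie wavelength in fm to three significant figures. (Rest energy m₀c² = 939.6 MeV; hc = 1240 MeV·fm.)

λ = 0.219 fm

Total energy E = KE + m₀c² = 4790 + 939.6 = 5729.6 MeV.
(pc)² = E² − (m₀c²)² = (5729.6)² − (939.6)² = 3.195 × 10⁷ MeV², so pc = 5652 MeV.
λ = hc/(pc) = 1240 MeV·fm / 5652 MeV = 0.219 fm.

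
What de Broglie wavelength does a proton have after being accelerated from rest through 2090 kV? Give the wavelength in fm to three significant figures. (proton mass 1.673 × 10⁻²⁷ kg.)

λ = 19.8 fm

KE = eV = 1.602 × 10⁻¹⁹ × 2.090 × 10⁶ = 3.348 × 10⁻¹³ J.
p = √(2mKE) = √(2 × 1.673 × 10⁻²⁷ × 3.348 × 10⁻¹³) = 3.347 × 10⁻²⁰ kg·m/s.
λ = h/p = 6.626 × 10⁻³⁴ / 3.347 × 10⁻²⁰ = 1.98 × 10⁻¹⁴ m = 19.8 fm.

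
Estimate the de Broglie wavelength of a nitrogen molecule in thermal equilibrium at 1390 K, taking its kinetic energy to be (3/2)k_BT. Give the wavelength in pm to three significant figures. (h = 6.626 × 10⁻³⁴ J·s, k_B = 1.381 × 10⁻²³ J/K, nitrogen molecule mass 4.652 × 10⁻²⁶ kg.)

KE = (3/2)k_BT = 1.5 × 1.381 × 10⁻²³ × 1390 = 2.879 × 10⁻²⁰ J.
p = √(2mKE) = √(2 × 4.652 × 10⁻²⁶ × 2.879 × 10⁻²⁰) = 5.176 × 10⁻²³ kg·m/s.
λ = h/p = 1.28 × 10⁻¹¹ m = 12.8 pm.

λ = 12.8 pm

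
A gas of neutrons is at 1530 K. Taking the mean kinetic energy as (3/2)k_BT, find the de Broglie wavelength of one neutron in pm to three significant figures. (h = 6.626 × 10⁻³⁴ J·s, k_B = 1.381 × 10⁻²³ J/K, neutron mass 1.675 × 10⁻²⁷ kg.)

λ = 64.3 pm

KE = (3/2)k_BT = 1.5 × 1.381 × 10⁻²³ × 1530 = 3.169 × 10⁻²⁰ J.
p = √(2mKE) = √(2 × 1.675 × 10⁻²⁷ × 3.169 × 10⁻²⁰) = 1.030 × 10⁻²³ kg·m/s.
λ = h/p = 6.43 × 10⁻¹¹ m = 64.3 pm.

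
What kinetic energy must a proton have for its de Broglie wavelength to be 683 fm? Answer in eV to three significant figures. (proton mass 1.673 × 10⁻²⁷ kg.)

p = h/λ = 6.626 × 10⁻³⁴ / 6.830 × 10⁻¹³ = 9.701 × 10⁻²² kg·m/s.
KE = p²/(2m) = (9.701 × 10⁻²²)² / (2 × 1.673 × 10⁻²⁷) = 2.813 × 10⁻¹⁶ J = 1760 eV.

KE = 1760 eV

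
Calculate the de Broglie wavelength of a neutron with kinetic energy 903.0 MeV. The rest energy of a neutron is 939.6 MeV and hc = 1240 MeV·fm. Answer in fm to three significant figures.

Total energy E = KE + m₀c² = 903.0 + 939.6 = 1842.6 MeV.
(pc)² = E² − (m₀c²)² = (1842.6)² − (939.6)² = 2.512 × 10⁶ MeV², so pc = 1585 MeV.
λ = hc/(pc) = 1240 MeV·fm / 1585 MeV = 0.782 fm.

λ = 0.782 fm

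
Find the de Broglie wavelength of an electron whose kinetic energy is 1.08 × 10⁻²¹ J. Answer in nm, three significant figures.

λ = 14.9 nm

p = √(2mKE) = √(2 × 9.109 × 10⁻³¹ × 1.080 × 10⁻²¹) = 4.436 × 10⁻²⁶ kg·m/s.
λ = h/p = 6.626 × 10⁻³⁴ / 4.436 × 10⁻²⁶ = 1.49 × 10⁻⁸ m = 14.9 nm.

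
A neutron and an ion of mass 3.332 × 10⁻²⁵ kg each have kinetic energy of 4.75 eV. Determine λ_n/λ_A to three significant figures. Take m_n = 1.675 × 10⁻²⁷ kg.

λ_n/λ_A = 14.1

At fixed KE, p = √(2mKE) so λ = h/p ∝ 1/√m.
λ_n/λ_A = √(m_A/m_n) = √(3.332 × 10⁻²⁵/1.675 × 10⁻²⁷) = √(198.9) = 14.1.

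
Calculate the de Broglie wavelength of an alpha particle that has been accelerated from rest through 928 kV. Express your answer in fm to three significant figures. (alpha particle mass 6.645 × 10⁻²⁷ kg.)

λ = 10.5 fm

KE = 2eV = 2 × 1.602 × 10⁻¹⁹ × 9.280 × 10⁵ = 2.973 × 10⁻¹³ J.
p = √(2mKE) = √(2 × 6.645 × 10⁻²⁷ × 2.973 × 10⁻¹³) = 6.286 × 10⁻²⁰ kg·m/s.
λ = h/p = 6.626 × 10⁻³⁴ / 6.286 × 10⁻²⁰ = 1.05 × 10⁻¹⁴ m = 10.5 fm.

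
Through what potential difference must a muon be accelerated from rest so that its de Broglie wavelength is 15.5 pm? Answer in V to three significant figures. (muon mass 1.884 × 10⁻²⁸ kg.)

p = h/λ = 6.626 × 10⁻³⁴ / 1.550 × 10⁻¹¹ = 4.275 × 10⁻²³ kg·m/s.
KE = p²/(2m) = 4.850 × 10⁻¹⁸ J.
V = KE/e = 4.850 × 10⁻¹⁸ / (1.602 × 10⁻¹⁹) = 30.3 V.

V = 30.3 V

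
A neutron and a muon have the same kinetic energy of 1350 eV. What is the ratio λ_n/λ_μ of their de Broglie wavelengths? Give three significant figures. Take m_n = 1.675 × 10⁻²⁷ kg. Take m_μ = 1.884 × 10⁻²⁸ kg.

At fixed KE, p = √(2mKE) so λ = h/p ∝ 1/√m.
λ_n/λ_μ = √(m_μ/m_n) = √(1.884 × 10⁻²⁸/1.675 × 10⁻²⁷) = √(0.1125) = 0.335.

λ_n/λ_μ = 0.335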